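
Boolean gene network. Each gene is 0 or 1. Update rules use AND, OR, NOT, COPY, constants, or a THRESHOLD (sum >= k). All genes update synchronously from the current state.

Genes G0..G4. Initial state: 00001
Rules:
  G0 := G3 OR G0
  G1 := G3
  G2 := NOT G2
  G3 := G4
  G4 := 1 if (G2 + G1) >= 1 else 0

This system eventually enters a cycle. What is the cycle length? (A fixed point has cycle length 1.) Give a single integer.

Step 0: 00001
Step 1: G0=G3|G0=0|0=0 G1=G3=0 G2=NOT G2=NOT 0=1 G3=G4=1 G4=(0+0>=1)=0 -> 00110
Step 2: G0=G3|G0=1|0=1 G1=G3=1 G2=NOT G2=NOT 1=0 G3=G4=0 G4=(1+0>=1)=1 -> 11001
Step 3: G0=G3|G0=0|1=1 G1=G3=0 G2=NOT G2=NOT 0=1 G3=G4=1 G4=(0+1>=1)=1 -> 10111
Step 4: G0=G3|G0=1|1=1 G1=G3=1 G2=NOT G2=NOT 1=0 G3=G4=1 G4=(1+0>=1)=1 -> 11011
Step 5: G0=G3|G0=1|1=1 G1=G3=1 G2=NOT G2=NOT 0=1 G3=G4=1 G4=(0+1>=1)=1 -> 11111
Step 6: G0=G3|G0=1|1=1 G1=G3=1 G2=NOT G2=NOT 1=0 G3=G4=1 G4=(1+1>=1)=1 -> 11011
State from step 6 equals state from step 4 -> cycle length 2

Answer: 2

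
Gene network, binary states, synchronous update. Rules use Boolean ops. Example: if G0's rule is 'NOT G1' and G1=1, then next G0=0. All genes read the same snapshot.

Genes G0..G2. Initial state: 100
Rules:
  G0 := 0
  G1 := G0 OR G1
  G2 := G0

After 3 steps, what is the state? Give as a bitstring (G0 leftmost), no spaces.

Step 1: G0=0(const) G1=G0|G1=1|0=1 G2=G0=1 -> 011
Step 2: G0=0(const) G1=G0|G1=0|1=1 G2=G0=0 -> 010
Step 3: G0=0(const) G1=G0|G1=0|1=1 G2=G0=0 -> 010

010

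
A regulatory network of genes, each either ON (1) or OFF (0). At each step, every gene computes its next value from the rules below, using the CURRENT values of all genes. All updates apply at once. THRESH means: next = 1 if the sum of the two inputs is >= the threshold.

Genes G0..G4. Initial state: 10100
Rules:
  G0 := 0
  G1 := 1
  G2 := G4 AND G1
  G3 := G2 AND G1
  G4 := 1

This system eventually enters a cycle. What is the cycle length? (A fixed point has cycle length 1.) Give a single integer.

Step 0: 10100
Step 1: G0=0(const) G1=1(const) G2=G4&G1=0&0=0 G3=G2&G1=1&0=0 G4=1(const) -> 01001
Step 2: G0=0(const) G1=1(const) G2=G4&G1=1&1=1 G3=G2&G1=0&1=0 G4=1(const) -> 01101
Step 3: G0=0(const) G1=1(const) G2=G4&G1=1&1=1 G3=G2&G1=1&1=1 G4=1(const) -> 01111
Step 4: G0=0(const) G1=1(const) G2=G4&G1=1&1=1 G3=G2&G1=1&1=1 G4=1(const) -> 01111
State from step 4 equals state from step 3 -> cycle length 1

Answer: 1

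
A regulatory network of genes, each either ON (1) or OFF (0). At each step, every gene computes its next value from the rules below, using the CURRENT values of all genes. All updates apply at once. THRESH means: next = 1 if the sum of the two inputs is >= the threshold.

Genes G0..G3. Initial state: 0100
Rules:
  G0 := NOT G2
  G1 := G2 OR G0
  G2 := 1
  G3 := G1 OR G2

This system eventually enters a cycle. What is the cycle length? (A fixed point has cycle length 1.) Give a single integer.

Answer: 1

Derivation:
Step 0: 0100
Step 1: G0=NOT G2=NOT 0=1 G1=G2|G0=0|0=0 G2=1(const) G3=G1|G2=1|0=1 -> 1011
Step 2: G0=NOT G2=NOT 1=0 G1=G2|G0=1|1=1 G2=1(const) G3=G1|G2=0|1=1 -> 0111
Step 3: G0=NOT G2=NOT 1=0 G1=G2|G0=1|0=1 G2=1(const) G3=G1|G2=1|1=1 -> 0111
State from step 3 equals state from step 2 -> cycle length 1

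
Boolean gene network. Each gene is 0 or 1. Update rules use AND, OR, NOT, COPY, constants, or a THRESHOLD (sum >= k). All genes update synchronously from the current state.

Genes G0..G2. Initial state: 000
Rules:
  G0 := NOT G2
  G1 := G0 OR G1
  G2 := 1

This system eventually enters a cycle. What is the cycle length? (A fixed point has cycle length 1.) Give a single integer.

Step 0: 000
Step 1: G0=NOT G2=NOT 0=1 G1=G0|G1=0|0=0 G2=1(const) -> 101
Step 2: G0=NOT G2=NOT 1=0 G1=G0|G1=1|0=1 G2=1(const) -> 011
Step 3: G0=NOT G2=NOT 1=0 G1=G0|G1=0|1=1 G2=1(const) -> 011
State from step 3 equals state from step 2 -> cycle length 1

Answer: 1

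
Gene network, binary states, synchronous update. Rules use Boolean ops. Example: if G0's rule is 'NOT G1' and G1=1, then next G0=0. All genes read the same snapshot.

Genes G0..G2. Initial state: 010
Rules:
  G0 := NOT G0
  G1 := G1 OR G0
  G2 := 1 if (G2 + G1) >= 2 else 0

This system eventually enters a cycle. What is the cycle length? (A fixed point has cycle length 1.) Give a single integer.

Answer: 2

Derivation:
Step 0: 010
Step 1: G0=NOT G0=NOT 0=1 G1=G1|G0=1|0=1 G2=(0+1>=2)=0 -> 110
Step 2: G0=NOT G0=NOT 1=0 G1=G1|G0=1|1=1 G2=(0+1>=2)=0 -> 010
State from step 2 equals state from step 0 -> cycle length 2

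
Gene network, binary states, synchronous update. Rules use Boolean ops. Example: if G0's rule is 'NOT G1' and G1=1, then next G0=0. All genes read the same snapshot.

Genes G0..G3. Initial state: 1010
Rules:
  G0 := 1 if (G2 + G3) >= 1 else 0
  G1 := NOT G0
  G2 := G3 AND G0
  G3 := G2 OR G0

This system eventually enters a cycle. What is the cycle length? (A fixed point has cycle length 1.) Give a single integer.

Step 0: 1010
Step 1: G0=(1+0>=1)=1 G1=NOT G0=NOT 1=0 G2=G3&G0=0&1=0 G3=G2|G0=1|1=1 -> 1001
Step 2: G0=(0+1>=1)=1 G1=NOT G0=NOT 1=0 G2=G3&G0=1&1=1 G3=G2|G0=0|1=1 -> 1011
Step 3: G0=(1+1>=1)=1 G1=NOT G0=NOT 1=0 G2=G3&G0=1&1=1 G3=G2|G0=1|1=1 -> 1011
State from step 3 equals state from step 2 -> cycle length 1

Answer: 1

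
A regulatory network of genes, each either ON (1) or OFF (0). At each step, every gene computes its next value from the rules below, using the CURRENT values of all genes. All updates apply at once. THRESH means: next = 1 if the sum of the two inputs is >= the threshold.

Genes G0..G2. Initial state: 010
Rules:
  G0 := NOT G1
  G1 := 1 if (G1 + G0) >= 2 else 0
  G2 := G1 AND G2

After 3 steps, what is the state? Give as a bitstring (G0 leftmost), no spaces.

Step 1: G0=NOT G1=NOT 1=0 G1=(1+0>=2)=0 G2=G1&G2=1&0=0 -> 000
Step 2: G0=NOT G1=NOT 0=1 G1=(0+0>=2)=0 G2=G1&G2=0&0=0 -> 100
Step 3: G0=NOT G1=NOT 0=1 G1=(0+1>=2)=0 G2=G1&G2=0&0=0 -> 100

100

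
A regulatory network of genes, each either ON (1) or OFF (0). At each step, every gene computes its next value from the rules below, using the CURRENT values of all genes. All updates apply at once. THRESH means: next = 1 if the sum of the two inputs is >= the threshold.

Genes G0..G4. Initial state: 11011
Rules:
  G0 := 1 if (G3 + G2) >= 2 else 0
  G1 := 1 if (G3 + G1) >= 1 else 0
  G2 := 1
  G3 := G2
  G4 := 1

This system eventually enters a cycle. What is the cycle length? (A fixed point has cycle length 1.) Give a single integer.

Step 0: 11011
Step 1: G0=(1+0>=2)=0 G1=(1+1>=1)=1 G2=1(const) G3=G2=0 G4=1(const) -> 01101
Step 2: G0=(0+1>=2)=0 G1=(0+1>=1)=1 G2=1(const) G3=G2=1 G4=1(const) -> 01111
Step 3: G0=(1+1>=2)=1 G1=(1+1>=1)=1 G2=1(const) G3=G2=1 G4=1(const) -> 11111
Step 4: G0=(1+1>=2)=1 G1=(1+1>=1)=1 G2=1(const) G3=G2=1 G4=1(const) -> 11111
State from step 4 equals state from step 3 -> cycle length 1

Answer: 1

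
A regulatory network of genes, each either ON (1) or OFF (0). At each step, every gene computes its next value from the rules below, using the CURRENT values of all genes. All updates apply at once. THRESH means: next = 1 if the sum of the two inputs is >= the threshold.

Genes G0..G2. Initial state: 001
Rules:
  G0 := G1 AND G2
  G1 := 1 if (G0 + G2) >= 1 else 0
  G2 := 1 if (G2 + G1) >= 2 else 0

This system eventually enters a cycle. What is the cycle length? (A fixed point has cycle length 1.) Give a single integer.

Answer: 1

Derivation:
Step 0: 001
Step 1: G0=G1&G2=0&1=0 G1=(0+1>=1)=1 G2=(1+0>=2)=0 -> 010
Step 2: G0=G1&G2=1&0=0 G1=(0+0>=1)=0 G2=(0+1>=2)=0 -> 000
Step 3: G0=G1&G2=0&0=0 G1=(0+0>=1)=0 G2=(0+0>=2)=0 -> 000
State from step 3 equals state from step 2 -> cycle length 1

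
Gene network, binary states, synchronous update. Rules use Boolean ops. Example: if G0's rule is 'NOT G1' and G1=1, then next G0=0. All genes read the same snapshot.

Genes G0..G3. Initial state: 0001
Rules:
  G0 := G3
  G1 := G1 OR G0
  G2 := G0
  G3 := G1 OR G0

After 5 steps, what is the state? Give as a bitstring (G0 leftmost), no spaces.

Step 1: G0=G3=1 G1=G1|G0=0|0=0 G2=G0=0 G3=G1|G0=0|0=0 -> 1000
Step 2: G0=G3=0 G1=G1|G0=0|1=1 G2=G0=1 G3=G1|G0=0|1=1 -> 0111
Step 3: G0=G3=1 G1=G1|G0=1|0=1 G2=G0=0 G3=G1|G0=1|0=1 -> 1101
Step 4: G0=G3=1 G1=G1|G0=1|1=1 G2=G0=1 G3=G1|G0=1|1=1 -> 1111
Step 5: G0=G3=1 G1=G1|G0=1|1=1 G2=G0=1 G3=G1|G0=1|1=1 -> 1111

1111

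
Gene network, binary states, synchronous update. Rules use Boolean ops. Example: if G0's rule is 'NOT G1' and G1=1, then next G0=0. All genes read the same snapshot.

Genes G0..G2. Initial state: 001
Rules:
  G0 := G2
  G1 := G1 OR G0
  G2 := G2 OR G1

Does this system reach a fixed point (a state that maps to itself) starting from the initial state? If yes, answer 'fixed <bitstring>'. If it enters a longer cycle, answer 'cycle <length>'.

Answer: fixed 111

Derivation:
Step 0: 001
Step 1: G0=G2=1 G1=G1|G0=0|0=0 G2=G2|G1=1|0=1 -> 101
Step 2: G0=G2=1 G1=G1|G0=0|1=1 G2=G2|G1=1|0=1 -> 111
Step 3: G0=G2=1 G1=G1|G0=1|1=1 G2=G2|G1=1|1=1 -> 111
Fixed point reached at step 2: 111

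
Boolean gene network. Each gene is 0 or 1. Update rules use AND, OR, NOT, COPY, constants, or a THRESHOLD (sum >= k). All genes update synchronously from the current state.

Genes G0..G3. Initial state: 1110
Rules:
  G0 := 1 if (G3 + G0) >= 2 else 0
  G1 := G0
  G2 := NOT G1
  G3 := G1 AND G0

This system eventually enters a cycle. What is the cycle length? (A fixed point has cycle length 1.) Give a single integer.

Step 0: 1110
Step 1: G0=(0+1>=2)=0 G1=G0=1 G2=NOT G1=NOT 1=0 G3=G1&G0=1&1=1 -> 0101
Step 2: G0=(1+0>=2)=0 G1=G0=0 G2=NOT G1=NOT 1=0 G3=G1&G0=1&0=0 -> 0000
Step 3: G0=(0+0>=2)=0 G1=G0=0 G2=NOT G1=NOT 0=1 G3=G1&G0=0&0=0 -> 0010
Step 4: G0=(0+0>=2)=0 G1=G0=0 G2=NOT G1=NOT 0=1 G3=G1&G0=0&0=0 -> 0010
State from step 4 equals state from step 3 -> cycle length 1

Answer: 1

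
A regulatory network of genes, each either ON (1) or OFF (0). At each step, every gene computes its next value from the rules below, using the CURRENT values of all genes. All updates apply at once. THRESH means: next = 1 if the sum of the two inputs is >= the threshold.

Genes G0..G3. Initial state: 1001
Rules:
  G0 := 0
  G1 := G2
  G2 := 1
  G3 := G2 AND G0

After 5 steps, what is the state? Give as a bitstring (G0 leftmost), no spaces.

Step 1: G0=0(const) G1=G2=0 G2=1(const) G3=G2&G0=0&1=0 -> 0010
Step 2: G0=0(const) G1=G2=1 G2=1(const) G3=G2&G0=1&0=0 -> 0110
Step 3: G0=0(const) G1=G2=1 G2=1(const) G3=G2&G0=1&0=0 -> 0110
Step 4: G0=0(const) G1=G2=1 G2=1(const) G3=G2&G0=1&0=0 -> 0110
Step 5: G0=0(const) G1=G2=1 G2=1(const) G3=G2&G0=1&0=0 -> 0110

0110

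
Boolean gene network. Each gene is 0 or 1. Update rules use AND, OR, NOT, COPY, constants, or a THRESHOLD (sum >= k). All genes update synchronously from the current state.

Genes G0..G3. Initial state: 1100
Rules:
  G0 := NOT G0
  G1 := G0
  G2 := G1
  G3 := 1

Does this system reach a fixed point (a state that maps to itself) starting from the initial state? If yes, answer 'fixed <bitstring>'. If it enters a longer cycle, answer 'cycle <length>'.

Step 0: 1100
Step 1: G0=NOT G0=NOT 1=0 G1=G0=1 G2=G1=1 G3=1(const) -> 0111
Step 2: G0=NOT G0=NOT 0=1 G1=G0=0 G2=G1=1 G3=1(const) -> 1011
Step 3: G0=NOT G0=NOT 1=0 G1=G0=1 G2=G1=0 G3=1(const) -> 0101
Step 4: G0=NOT G0=NOT 0=1 G1=G0=0 G2=G1=1 G3=1(const) -> 1011
Cycle of length 2 starting at step 2 -> no fixed point

Answer: cycle 2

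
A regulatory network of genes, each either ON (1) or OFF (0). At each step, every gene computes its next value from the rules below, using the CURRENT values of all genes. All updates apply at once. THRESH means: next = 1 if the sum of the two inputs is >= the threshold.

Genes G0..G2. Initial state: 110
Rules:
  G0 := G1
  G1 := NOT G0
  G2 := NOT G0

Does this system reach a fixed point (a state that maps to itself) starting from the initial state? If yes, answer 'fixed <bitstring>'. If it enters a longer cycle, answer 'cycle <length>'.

Step 0: 110
Step 1: G0=G1=1 G1=NOT G0=NOT 1=0 G2=NOT G0=NOT 1=0 -> 100
Step 2: G0=G1=0 G1=NOT G0=NOT 1=0 G2=NOT G0=NOT 1=0 -> 000
Step 3: G0=G1=0 G1=NOT G0=NOT 0=1 G2=NOT G0=NOT 0=1 -> 011
Step 4: G0=G1=1 G1=NOT G0=NOT 0=1 G2=NOT G0=NOT 0=1 -> 111
Step 5: G0=G1=1 G1=NOT G0=NOT 1=0 G2=NOT G0=NOT 1=0 -> 100
Cycle of length 4 starting at step 1 -> no fixed point

Answer: cycle 4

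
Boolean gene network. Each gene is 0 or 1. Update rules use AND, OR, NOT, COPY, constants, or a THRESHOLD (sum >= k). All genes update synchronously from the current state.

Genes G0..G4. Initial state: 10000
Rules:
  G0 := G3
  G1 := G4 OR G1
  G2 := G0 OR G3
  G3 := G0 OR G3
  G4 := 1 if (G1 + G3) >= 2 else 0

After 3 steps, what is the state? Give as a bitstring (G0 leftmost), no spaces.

Step 1: G0=G3=0 G1=G4|G1=0|0=0 G2=G0|G3=1|0=1 G3=G0|G3=1|0=1 G4=(0+0>=2)=0 -> 00110
Step 2: G0=G3=1 G1=G4|G1=0|0=0 G2=G0|G3=0|1=1 G3=G0|G3=0|1=1 G4=(0+1>=2)=0 -> 10110
Step 3: G0=G3=1 G1=G4|G1=0|0=0 G2=G0|G3=1|1=1 G3=G0|G3=1|1=1 G4=(0+1>=2)=0 -> 10110

10110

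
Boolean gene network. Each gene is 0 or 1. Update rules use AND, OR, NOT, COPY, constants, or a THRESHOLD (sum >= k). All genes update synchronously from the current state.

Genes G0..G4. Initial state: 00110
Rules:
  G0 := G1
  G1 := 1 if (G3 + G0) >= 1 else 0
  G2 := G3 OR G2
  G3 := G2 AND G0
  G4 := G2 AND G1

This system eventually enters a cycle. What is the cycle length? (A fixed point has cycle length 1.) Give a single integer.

Step 0: 00110
Step 1: G0=G1=0 G1=(1+0>=1)=1 G2=G3|G2=1|1=1 G3=G2&G0=1&0=0 G4=G2&G1=1&0=0 -> 01100
Step 2: G0=G1=1 G1=(0+0>=1)=0 G2=G3|G2=0|1=1 G3=G2&G0=1&0=0 G4=G2&G1=1&1=1 -> 10101
Step 3: G0=G1=0 G1=(0+1>=1)=1 G2=G3|G2=0|1=1 G3=G2&G0=1&1=1 G4=G2&G1=1&0=0 -> 01110
Step 4: G0=G1=1 G1=(1+0>=1)=1 G2=G3|G2=1|1=1 G3=G2&G0=1&0=0 G4=G2&G1=1&1=1 -> 11101
Step 5: G0=G1=1 G1=(0+1>=1)=1 G2=G3|G2=0|1=1 G3=G2&G0=1&1=1 G4=G2&G1=1&1=1 -> 11111
Step 6: G0=G1=1 G1=(1+1>=1)=1 G2=G3|G2=1|1=1 G3=G2&G0=1&1=1 G4=G2&G1=1&1=1 -> 11111
State from step 6 equals state from step 5 -> cycle length 1

Answer: 1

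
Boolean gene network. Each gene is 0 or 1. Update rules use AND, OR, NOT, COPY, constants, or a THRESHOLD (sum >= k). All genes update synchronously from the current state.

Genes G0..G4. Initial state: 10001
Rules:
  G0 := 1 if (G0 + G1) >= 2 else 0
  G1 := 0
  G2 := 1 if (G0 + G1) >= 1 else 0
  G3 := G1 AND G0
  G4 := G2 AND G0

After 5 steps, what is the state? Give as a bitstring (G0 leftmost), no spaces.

Step 1: G0=(1+0>=2)=0 G1=0(const) G2=(1+0>=1)=1 G3=G1&G0=0&1=0 G4=G2&G0=0&1=0 -> 00100
Step 2: G0=(0+0>=2)=0 G1=0(const) G2=(0+0>=1)=0 G3=G1&G0=0&0=0 G4=G2&G0=1&0=0 -> 00000
Step 3: G0=(0+0>=2)=0 G1=0(const) G2=(0+0>=1)=0 G3=G1&G0=0&0=0 G4=G2&G0=0&0=0 -> 00000
Step 4: G0=(0+0>=2)=0 G1=0(const) G2=(0+0>=1)=0 G3=G1&G0=0&0=0 G4=G2&G0=0&0=0 -> 00000
Step 5: G0=(0+0>=2)=0 G1=0(const) G2=(0+0>=1)=0 G3=G1&G0=0&0=0 G4=G2&G0=0&0=0 -> 00000

00000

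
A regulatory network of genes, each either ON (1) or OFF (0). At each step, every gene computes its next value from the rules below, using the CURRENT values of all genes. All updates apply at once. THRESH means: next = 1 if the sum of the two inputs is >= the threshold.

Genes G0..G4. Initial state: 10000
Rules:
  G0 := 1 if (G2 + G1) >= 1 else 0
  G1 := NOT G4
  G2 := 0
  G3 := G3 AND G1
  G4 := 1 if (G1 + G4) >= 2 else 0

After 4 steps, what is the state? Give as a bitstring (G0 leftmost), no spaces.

Step 1: G0=(0+0>=1)=0 G1=NOT G4=NOT 0=1 G2=0(const) G3=G3&G1=0&0=0 G4=(0+0>=2)=0 -> 01000
Step 2: G0=(0+1>=1)=1 G1=NOT G4=NOT 0=1 G2=0(const) G3=G3&G1=0&1=0 G4=(1+0>=2)=0 -> 11000
Step 3: G0=(0+1>=1)=1 G1=NOT G4=NOT 0=1 G2=0(const) G3=G3&G1=0&1=0 G4=(1+0>=2)=0 -> 11000
Step 4: G0=(0+1>=1)=1 G1=NOT G4=NOT 0=1 G2=0(const) G3=G3&G1=0&1=0 G4=(1+0>=2)=0 -> 11000

11000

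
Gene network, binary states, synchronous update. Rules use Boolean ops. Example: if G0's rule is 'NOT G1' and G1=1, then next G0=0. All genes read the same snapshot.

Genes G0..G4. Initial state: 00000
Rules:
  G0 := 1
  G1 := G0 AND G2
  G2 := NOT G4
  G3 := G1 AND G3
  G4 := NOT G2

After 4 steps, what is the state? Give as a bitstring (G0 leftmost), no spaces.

Step 1: G0=1(const) G1=G0&G2=0&0=0 G2=NOT G4=NOT 0=1 G3=G1&G3=0&0=0 G4=NOT G2=NOT 0=1 -> 10101
Step 2: G0=1(const) G1=G0&G2=1&1=1 G2=NOT G4=NOT 1=0 G3=G1&G3=0&0=0 G4=NOT G2=NOT 1=0 -> 11000
Step 3: G0=1(const) G1=G0&G2=1&0=0 G2=NOT G4=NOT 0=1 G3=G1&G3=1&0=0 G4=NOT G2=NOT 0=1 -> 10101
Step 4: G0=1(const) G1=G0&G2=1&1=1 G2=NOT G4=NOT 1=0 G3=G1&G3=0&0=0 G4=NOT G2=NOT 1=0 -> 11000

11000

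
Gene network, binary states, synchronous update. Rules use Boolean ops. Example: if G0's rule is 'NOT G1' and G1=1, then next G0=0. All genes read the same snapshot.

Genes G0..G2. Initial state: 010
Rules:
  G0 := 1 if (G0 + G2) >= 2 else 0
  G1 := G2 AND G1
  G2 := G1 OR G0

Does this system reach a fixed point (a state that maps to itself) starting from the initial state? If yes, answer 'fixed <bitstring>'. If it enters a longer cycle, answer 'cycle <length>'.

Step 0: 010
Step 1: G0=(0+0>=2)=0 G1=G2&G1=0&1=0 G2=G1|G0=1|0=1 -> 001
Step 2: G0=(0+1>=2)=0 G1=G2&G1=1&0=0 G2=G1|G0=0|0=0 -> 000
Step 3: G0=(0+0>=2)=0 G1=G2&G1=0&0=0 G2=G1|G0=0|0=0 -> 000
Fixed point reached at step 2: 000

Answer: fixed 000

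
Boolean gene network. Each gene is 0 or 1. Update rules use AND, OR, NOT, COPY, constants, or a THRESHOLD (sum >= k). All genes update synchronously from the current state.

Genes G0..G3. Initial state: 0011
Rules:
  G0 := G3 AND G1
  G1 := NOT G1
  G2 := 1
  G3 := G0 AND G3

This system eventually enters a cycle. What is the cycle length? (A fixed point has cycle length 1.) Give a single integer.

Step 0: 0011
Step 1: G0=G3&G1=1&0=0 G1=NOT G1=NOT 0=1 G2=1(const) G3=G0&G3=0&1=0 -> 0110
Step 2: G0=G3&G1=0&1=0 G1=NOT G1=NOT 1=0 G2=1(const) G3=G0&G3=0&0=0 -> 0010
Step 3: G0=G3&G1=0&0=0 G1=NOT G1=NOT 0=1 G2=1(const) G3=G0&G3=0&0=0 -> 0110
State from step 3 equals state from step 1 -> cycle length 2

Answer: 2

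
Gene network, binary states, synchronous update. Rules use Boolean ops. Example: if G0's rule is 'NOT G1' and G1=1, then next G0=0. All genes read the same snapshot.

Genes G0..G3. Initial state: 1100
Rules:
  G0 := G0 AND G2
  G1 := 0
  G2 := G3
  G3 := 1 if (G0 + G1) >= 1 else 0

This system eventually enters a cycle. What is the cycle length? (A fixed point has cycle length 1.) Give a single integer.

Answer: 1

Derivation:
Step 0: 1100
Step 1: G0=G0&G2=1&0=0 G1=0(const) G2=G3=0 G3=(1+1>=1)=1 -> 0001
Step 2: G0=G0&G2=0&0=0 G1=0(const) G2=G3=1 G3=(0+0>=1)=0 -> 0010
Step 3: G0=G0&G2=0&1=0 G1=0(const) G2=G3=0 G3=(0+0>=1)=0 -> 0000
Step 4: G0=G0&G2=0&0=0 G1=0(const) G2=G3=0 G3=(0+0>=1)=0 -> 0000
State from step 4 equals state from step 3 -> cycle length 1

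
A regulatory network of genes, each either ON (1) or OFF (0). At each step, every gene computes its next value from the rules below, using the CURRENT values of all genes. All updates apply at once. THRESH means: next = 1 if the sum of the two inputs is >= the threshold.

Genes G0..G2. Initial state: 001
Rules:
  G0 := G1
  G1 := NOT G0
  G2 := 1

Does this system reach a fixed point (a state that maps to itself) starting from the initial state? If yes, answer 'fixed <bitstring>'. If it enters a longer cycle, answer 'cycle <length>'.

Step 0: 001
Step 1: G0=G1=0 G1=NOT G0=NOT 0=1 G2=1(const) -> 011
Step 2: G0=G1=1 G1=NOT G0=NOT 0=1 G2=1(const) -> 111
Step 3: G0=G1=1 G1=NOT G0=NOT 1=0 G2=1(const) -> 101
Step 4: G0=G1=0 G1=NOT G0=NOT 1=0 G2=1(const) -> 001
Cycle of length 4 starting at step 0 -> no fixed point

Answer: cycle 4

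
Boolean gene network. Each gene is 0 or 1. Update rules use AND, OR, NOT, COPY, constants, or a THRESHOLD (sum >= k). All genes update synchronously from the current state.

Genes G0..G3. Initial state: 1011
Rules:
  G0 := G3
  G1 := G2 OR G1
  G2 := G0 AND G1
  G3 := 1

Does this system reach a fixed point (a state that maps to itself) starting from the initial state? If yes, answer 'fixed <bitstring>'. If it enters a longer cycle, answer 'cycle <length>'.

Answer: fixed 1111

Derivation:
Step 0: 1011
Step 1: G0=G3=1 G1=G2|G1=1|0=1 G2=G0&G1=1&0=0 G3=1(const) -> 1101
Step 2: G0=G3=1 G1=G2|G1=0|1=1 G2=G0&G1=1&1=1 G3=1(const) -> 1111
Step 3: G0=G3=1 G1=G2|G1=1|1=1 G2=G0&G1=1&1=1 G3=1(const) -> 1111
Fixed point reached at step 2: 1111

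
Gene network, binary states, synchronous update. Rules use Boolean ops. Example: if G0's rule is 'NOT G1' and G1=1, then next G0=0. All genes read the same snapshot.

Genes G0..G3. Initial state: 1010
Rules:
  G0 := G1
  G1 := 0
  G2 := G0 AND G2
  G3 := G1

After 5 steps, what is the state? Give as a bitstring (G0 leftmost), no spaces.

Step 1: G0=G1=0 G1=0(const) G2=G0&G2=1&1=1 G3=G1=0 -> 0010
Step 2: G0=G1=0 G1=0(const) G2=G0&G2=0&1=0 G3=G1=0 -> 0000
Step 3: G0=G1=0 G1=0(const) G2=G0&G2=0&0=0 G3=G1=0 -> 0000
Step 4: G0=G1=0 G1=0(const) G2=G0&G2=0&0=0 G3=G1=0 -> 0000
Step 5: G0=G1=0 G1=0(const) G2=G0&G2=0&0=0 G3=G1=0 -> 0000

0000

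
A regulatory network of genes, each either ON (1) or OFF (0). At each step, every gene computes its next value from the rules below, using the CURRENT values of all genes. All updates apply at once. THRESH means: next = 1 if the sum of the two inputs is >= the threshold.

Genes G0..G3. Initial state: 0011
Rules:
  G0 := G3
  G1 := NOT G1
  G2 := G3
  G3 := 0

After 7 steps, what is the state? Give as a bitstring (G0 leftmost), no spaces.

Step 1: G0=G3=1 G1=NOT G1=NOT 0=1 G2=G3=1 G3=0(const) -> 1110
Step 2: G0=G3=0 G1=NOT G1=NOT 1=0 G2=G3=0 G3=0(const) -> 0000
Step 3: G0=G3=0 G1=NOT G1=NOT 0=1 G2=G3=0 G3=0(const) -> 0100
Step 4: G0=G3=0 G1=NOT G1=NOT 1=0 G2=G3=0 G3=0(const) -> 0000
Step 5: G0=G3=0 G1=NOT G1=NOT 0=1 G2=G3=0 G3=0(const) -> 0100
Step 6: G0=G3=0 G1=NOT G1=NOT 1=0 G2=G3=0 G3=0(const) -> 0000
Step 7: G0=G3=0 G1=NOT G1=NOT 0=1 G2=G3=0 G3=0(const) -> 0100

0100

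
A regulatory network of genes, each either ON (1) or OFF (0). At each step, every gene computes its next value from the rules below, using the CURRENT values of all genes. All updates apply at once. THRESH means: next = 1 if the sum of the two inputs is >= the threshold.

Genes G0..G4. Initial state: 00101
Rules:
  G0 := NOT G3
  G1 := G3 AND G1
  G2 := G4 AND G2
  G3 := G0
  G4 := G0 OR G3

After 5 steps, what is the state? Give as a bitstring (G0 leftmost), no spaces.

Step 1: G0=NOT G3=NOT 0=1 G1=G3&G1=0&0=0 G2=G4&G2=1&1=1 G3=G0=0 G4=G0|G3=0|0=0 -> 10100
Step 2: G0=NOT G3=NOT 0=1 G1=G3&G1=0&0=0 G2=G4&G2=0&1=0 G3=G0=1 G4=G0|G3=1|0=1 -> 10011
Step 3: G0=NOT G3=NOT 1=0 G1=G3&G1=1&0=0 G2=G4&G2=1&0=0 G3=G0=1 G4=G0|G3=1|1=1 -> 00011
Step 4: G0=NOT G3=NOT 1=0 G1=G3&G1=1&0=0 G2=G4&G2=1&0=0 G3=G0=0 G4=G0|G3=0|1=1 -> 00001
Step 5: G0=NOT G3=NOT 0=1 G1=G3&G1=0&0=0 G2=G4&G2=1&0=0 G3=G0=0 G4=G0|G3=0|0=0 -> 10000

10000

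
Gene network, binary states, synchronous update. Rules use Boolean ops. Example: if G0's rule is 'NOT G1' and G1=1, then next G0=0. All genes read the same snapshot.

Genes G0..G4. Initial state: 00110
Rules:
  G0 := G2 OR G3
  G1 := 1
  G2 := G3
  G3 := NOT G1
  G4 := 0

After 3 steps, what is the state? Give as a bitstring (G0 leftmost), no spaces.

Step 1: G0=G2|G3=1|1=1 G1=1(const) G2=G3=1 G3=NOT G1=NOT 0=1 G4=0(const) -> 11110
Step 2: G0=G2|G3=1|1=1 G1=1(const) G2=G3=1 G3=NOT G1=NOT 1=0 G4=0(const) -> 11100
Step 3: G0=G2|G3=1|0=1 G1=1(const) G2=G3=0 G3=NOT G1=NOT 1=0 G4=0(const) -> 11000

11000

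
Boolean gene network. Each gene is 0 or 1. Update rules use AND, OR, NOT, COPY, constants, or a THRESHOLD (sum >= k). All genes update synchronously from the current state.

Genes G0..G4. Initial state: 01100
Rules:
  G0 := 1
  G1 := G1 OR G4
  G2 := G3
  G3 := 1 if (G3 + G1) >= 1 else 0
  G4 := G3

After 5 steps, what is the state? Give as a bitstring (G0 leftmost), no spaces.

Step 1: G0=1(const) G1=G1|G4=1|0=1 G2=G3=0 G3=(0+1>=1)=1 G4=G3=0 -> 11010
Step 2: G0=1(const) G1=G1|G4=1|0=1 G2=G3=1 G3=(1+1>=1)=1 G4=G3=1 -> 11111
Step 3: G0=1(const) G1=G1|G4=1|1=1 G2=G3=1 G3=(1+1>=1)=1 G4=G3=1 -> 11111
Step 4: G0=1(const) G1=G1|G4=1|1=1 G2=G3=1 G3=(1+1>=1)=1 G4=G3=1 -> 11111
Step 5: G0=1(const) G1=G1|G4=1|1=1 G2=G3=1 G3=(1+1>=1)=1 G4=G3=1 -> 11111

11111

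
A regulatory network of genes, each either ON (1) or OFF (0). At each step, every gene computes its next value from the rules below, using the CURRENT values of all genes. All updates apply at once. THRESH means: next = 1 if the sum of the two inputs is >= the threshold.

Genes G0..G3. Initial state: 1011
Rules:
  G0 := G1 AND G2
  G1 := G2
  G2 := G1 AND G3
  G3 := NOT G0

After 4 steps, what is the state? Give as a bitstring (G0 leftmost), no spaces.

Step 1: G0=G1&G2=0&1=0 G1=G2=1 G2=G1&G3=0&1=0 G3=NOT G0=NOT 1=0 -> 0100
Step 2: G0=G1&G2=1&0=0 G1=G2=0 G2=G1&G3=1&0=0 G3=NOT G0=NOT 0=1 -> 0001
Step 3: G0=G1&G2=0&0=0 G1=G2=0 G2=G1&G3=0&1=0 G3=NOT G0=NOT 0=1 -> 0001
Step 4: G0=G1&G2=0&0=0 G1=G2=0 G2=G1&G3=0&1=0 G3=NOT G0=NOT 0=1 -> 0001

0001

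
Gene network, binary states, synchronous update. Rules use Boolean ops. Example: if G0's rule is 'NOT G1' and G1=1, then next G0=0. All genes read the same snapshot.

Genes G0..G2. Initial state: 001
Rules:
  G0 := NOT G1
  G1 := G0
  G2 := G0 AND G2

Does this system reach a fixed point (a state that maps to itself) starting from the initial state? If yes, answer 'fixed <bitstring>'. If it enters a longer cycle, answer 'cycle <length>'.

Answer: cycle 4

Derivation:
Step 0: 001
Step 1: G0=NOT G1=NOT 0=1 G1=G0=0 G2=G0&G2=0&1=0 -> 100
Step 2: G0=NOT G1=NOT 0=1 G1=G0=1 G2=G0&G2=1&0=0 -> 110
Step 3: G0=NOT G1=NOT 1=0 G1=G0=1 G2=G0&G2=1&0=0 -> 010
Step 4: G0=NOT G1=NOT 1=0 G1=G0=0 G2=G0&G2=0&0=0 -> 000
Step 5: G0=NOT G1=NOT 0=1 G1=G0=0 G2=G0&G2=0&0=0 -> 100
Cycle of length 4 starting at step 1 -> no fixed point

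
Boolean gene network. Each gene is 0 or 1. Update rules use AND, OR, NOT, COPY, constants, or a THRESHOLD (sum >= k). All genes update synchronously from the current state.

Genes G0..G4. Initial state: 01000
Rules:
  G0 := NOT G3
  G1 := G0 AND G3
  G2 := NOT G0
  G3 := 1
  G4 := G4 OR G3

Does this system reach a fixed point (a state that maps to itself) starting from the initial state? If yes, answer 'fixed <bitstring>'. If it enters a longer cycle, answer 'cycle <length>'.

Step 0: 01000
Step 1: G0=NOT G3=NOT 0=1 G1=G0&G3=0&0=0 G2=NOT G0=NOT 0=1 G3=1(const) G4=G4|G3=0|0=0 -> 10110
Step 2: G0=NOT G3=NOT 1=0 G1=G0&G3=1&1=1 G2=NOT G0=NOT 1=0 G3=1(const) G4=G4|G3=0|1=1 -> 01011
Step 3: G0=NOT G3=NOT 1=0 G1=G0&G3=0&1=0 G2=NOT G0=NOT 0=1 G3=1(const) G4=G4|G3=1|1=1 -> 00111
Step 4: G0=NOT G3=NOT 1=0 G1=G0&G3=0&1=0 G2=NOT G0=NOT 0=1 G3=1(const) G4=G4|G3=1|1=1 -> 00111
Fixed point reached at step 3: 00111

Answer: fixed 00111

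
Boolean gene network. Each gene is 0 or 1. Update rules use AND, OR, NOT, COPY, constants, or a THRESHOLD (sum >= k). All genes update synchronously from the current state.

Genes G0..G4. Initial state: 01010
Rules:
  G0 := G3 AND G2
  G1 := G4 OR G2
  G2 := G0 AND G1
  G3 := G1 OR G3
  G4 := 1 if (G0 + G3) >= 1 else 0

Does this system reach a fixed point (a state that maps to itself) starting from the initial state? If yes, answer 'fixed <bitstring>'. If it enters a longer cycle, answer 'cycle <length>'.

Answer: fixed 01011

Derivation:
Step 0: 01010
Step 1: G0=G3&G2=1&0=0 G1=G4|G2=0|0=0 G2=G0&G1=0&1=0 G3=G1|G3=1|1=1 G4=(0+1>=1)=1 -> 00011
Step 2: G0=G3&G2=1&0=0 G1=G4|G2=1|0=1 G2=G0&G1=0&0=0 G3=G1|G3=0|1=1 G4=(0+1>=1)=1 -> 01011
Step 3: G0=G3&G2=1&0=0 G1=G4|G2=1|0=1 G2=G0&G1=0&1=0 G3=G1|G3=1|1=1 G4=(0+1>=1)=1 -> 01011
Fixed point reached at step 2: 01011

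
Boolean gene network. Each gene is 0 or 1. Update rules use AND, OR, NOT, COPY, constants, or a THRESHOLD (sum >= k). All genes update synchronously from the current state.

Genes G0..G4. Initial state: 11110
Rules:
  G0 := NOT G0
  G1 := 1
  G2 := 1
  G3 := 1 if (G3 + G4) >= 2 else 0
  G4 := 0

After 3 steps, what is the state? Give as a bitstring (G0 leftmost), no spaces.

Step 1: G0=NOT G0=NOT 1=0 G1=1(const) G2=1(const) G3=(1+0>=2)=0 G4=0(const) -> 01100
Step 2: G0=NOT G0=NOT 0=1 G1=1(const) G2=1(const) G3=(0+0>=2)=0 G4=0(const) -> 11100
Step 3: G0=NOT G0=NOT 1=0 G1=1(const) G2=1(const) G3=(0+0>=2)=0 G4=0(const) -> 01100

01100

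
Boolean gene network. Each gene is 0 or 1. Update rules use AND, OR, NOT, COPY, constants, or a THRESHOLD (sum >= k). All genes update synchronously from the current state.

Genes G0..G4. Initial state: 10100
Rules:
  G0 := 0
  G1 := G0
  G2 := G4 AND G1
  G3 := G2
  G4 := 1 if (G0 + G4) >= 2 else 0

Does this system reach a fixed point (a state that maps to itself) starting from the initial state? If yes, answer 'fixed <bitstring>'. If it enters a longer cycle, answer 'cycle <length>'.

Answer: fixed 00000

Derivation:
Step 0: 10100
Step 1: G0=0(const) G1=G0=1 G2=G4&G1=0&0=0 G3=G2=1 G4=(1+0>=2)=0 -> 01010
Step 2: G0=0(const) G1=G0=0 G2=G4&G1=0&1=0 G3=G2=0 G4=(0+0>=2)=0 -> 00000
Step 3: G0=0(const) G1=G0=0 G2=G4&G1=0&0=0 G3=G2=0 G4=(0+0>=2)=0 -> 00000
Fixed point reached at step 2: 00000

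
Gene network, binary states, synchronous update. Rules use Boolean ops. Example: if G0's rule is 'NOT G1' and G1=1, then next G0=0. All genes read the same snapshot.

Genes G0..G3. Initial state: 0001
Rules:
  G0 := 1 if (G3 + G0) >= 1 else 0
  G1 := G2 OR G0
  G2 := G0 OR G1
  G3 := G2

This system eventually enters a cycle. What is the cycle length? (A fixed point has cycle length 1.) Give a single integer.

Answer: 1

Derivation:
Step 0: 0001
Step 1: G0=(1+0>=1)=1 G1=G2|G0=0|0=0 G2=G0|G1=0|0=0 G3=G2=0 -> 1000
Step 2: G0=(0+1>=1)=1 G1=G2|G0=0|1=1 G2=G0|G1=1|0=1 G3=G2=0 -> 1110
Step 3: G0=(0+1>=1)=1 G1=G2|G0=1|1=1 G2=G0|G1=1|1=1 G3=G2=1 -> 1111
Step 4: G0=(1+1>=1)=1 G1=G2|G0=1|1=1 G2=G0|G1=1|1=1 G3=G2=1 -> 1111
State from step 4 equals state from step 3 -> cycle length 1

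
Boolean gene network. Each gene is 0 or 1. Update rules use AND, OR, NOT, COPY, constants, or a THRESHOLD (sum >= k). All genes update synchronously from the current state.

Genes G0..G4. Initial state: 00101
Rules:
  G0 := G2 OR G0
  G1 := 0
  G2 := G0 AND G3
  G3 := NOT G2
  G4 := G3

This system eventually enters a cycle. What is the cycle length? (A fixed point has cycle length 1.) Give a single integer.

Answer: 4

Derivation:
Step 0: 00101
Step 1: G0=G2|G0=1|0=1 G1=0(const) G2=G0&G3=0&0=0 G3=NOT G2=NOT 1=0 G4=G3=0 -> 10000
Step 2: G0=G2|G0=0|1=1 G1=0(const) G2=G0&G3=1&0=0 G3=NOT G2=NOT 0=1 G4=G3=0 -> 10010
Step 3: G0=G2|G0=0|1=1 G1=0(const) G2=G0&G3=1&1=1 G3=NOT G2=NOT 0=1 G4=G3=1 -> 10111
Step 4: G0=G2|G0=1|1=1 G1=0(const) G2=G0&G3=1&1=1 G3=NOT G2=NOT 1=0 G4=G3=1 -> 10101
Step 5: G0=G2|G0=1|1=1 G1=0(const) G2=G0&G3=1&0=0 G3=NOT G2=NOT 1=0 G4=G3=0 -> 10000
State from step 5 equals state from step 1 -> cycle length 4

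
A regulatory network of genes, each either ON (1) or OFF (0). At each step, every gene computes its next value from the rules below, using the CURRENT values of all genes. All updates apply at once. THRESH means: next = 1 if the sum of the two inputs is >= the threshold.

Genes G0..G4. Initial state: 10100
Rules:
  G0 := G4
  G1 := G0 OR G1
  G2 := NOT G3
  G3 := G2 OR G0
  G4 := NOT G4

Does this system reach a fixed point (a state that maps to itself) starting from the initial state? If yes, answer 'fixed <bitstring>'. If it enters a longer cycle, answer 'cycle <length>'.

Answer: cycle 4

Derivation:
Step 0: 10100
Step 1: G0=G4=0 G1=G0|G1=1|0=1 G2=NOT G3=NOT 0=1 G3=G2|G0=1|1=1 G4=NOT G4=NOT 0=1 -> 01111
Step 2: G0=G4=1 G1=G0|G1=0|1=1 G2=NOT G3=NOT 1=0 G3=G2|G0=1|0=1 G4=NOT G4=NOT 1=0 -> 11010
Step 3: G0=G4=0 G1=G0|G1=1|1=1 G2=NOT G3=NOT 1=0 G3=G2|G0=0|1=1 G4=NOT G4=NOT 0=1 -> 01011
Step 4: G0=G4=1 G1=G0|G1=0|1=1 G2=NOT G3=NOT 1=0 G3=G2|G0=0|0=0 G4=NOT G4=NOT 1=0 -> 11000
Step 5: G0=G4=0 G1=G0|G1=1|1=1 G2=NOT G3=NOT 0=1 G3=G2|G0=0|1=1 G4=NOT G4=NOT 0=1 -> 01111
Cycle of length 4 starting at step 1 -> no fixed point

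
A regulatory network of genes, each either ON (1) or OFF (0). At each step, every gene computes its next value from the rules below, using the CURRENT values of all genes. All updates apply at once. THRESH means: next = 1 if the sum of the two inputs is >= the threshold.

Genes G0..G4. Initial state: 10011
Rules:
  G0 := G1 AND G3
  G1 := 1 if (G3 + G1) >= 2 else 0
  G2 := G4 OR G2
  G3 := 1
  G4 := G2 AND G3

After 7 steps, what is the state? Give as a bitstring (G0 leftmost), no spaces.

Step 1: G0=G1&G3=0&1=0 G1=(1+0>=2)=0 G2=G4|G2=1|0=1 G3=1(const) G4=G2&G3=0&1=0 -> 00110
Step 2: G0=G1&G3=0&1=0 G1=(1+0>=2)=0 G2=G4|G2=0|1=1 G3=1(const) G4=G2&G3=1&1=1 -> 00111
Step 3: G0=G1&G3=0&1=0 G1=(1+0>=2)=0 G2=G4|G2=1|1=1 G3=1(const) G4=G2&G3=1&1=1 -> 00111
Step 4: G0=G1&G3=0&1=0 G1=(1+0>=2)=0 G2=G4|G2=1|1=1 G3=1(const) G4=G2&G3=1&1=1 -> 00111
Step 5: G0=G1&G3=0&1=0 G1=(1+0>=2)=0 G2=G4|G2=1|1=1 G3=1(const) G4=G2&G3=1&1=1 -> 00111
Step 6: G0=G1&G3=0&1=0 G1=(1+0>=2)=0 G2=G4|G2=1|1=1 G3=1(const) G4=G2&G3=1&1=1 -> 00111
Step 7: G0=G1&G3=0&1=0 G1=(1+0>=2)=0 G2=G4|G2=1|1=1 G3=1(const) G4=G2&G3=1&1=1 -> 00111

00111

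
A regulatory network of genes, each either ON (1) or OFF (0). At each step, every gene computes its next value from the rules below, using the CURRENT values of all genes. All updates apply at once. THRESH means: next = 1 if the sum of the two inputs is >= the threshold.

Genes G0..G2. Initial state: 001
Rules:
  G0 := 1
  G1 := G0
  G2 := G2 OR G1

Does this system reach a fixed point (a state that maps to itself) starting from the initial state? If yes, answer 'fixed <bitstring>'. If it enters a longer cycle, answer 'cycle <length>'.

Answer: fixed 111

Derivation:
Step 0: 001
Step 1: G0=1(const) G1=G0=0 G2=G2|G1=1|0=1 -> 101
Step 2: G0=1(const) G1=G0=1 G2=G2|G1=1|0=1 -> 111
Step 3: G0=1(const) G1=G0=1 G2=G2|G1=1|1=1 -> 111
Fixed point reached at step 2: 111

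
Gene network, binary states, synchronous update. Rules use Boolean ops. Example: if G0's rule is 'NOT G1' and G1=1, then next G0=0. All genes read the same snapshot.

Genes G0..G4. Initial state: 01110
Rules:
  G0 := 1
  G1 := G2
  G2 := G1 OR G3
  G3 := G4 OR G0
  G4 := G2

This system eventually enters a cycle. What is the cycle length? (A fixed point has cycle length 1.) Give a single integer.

Answer: 1

Derivation:
Step 0: 01110
Step 1: G0=1(const) G1=G2=1 G2=G1|G3=1|1=1 G3=G4|G0=0|0=0 G4=G2=1 -> 11101
Step 2: G0=1(const) G1=G2=1 G2=G1|G3=1|0=1 G3=G4|G0=1|1=1 G4=G2=1 -> 11111
Step 3: G0=1(const) G1=G2=1 G2=G1|G3=1|1=1 G3=G4|G0=1|1=1 G4=G2=1 -> 11111
State from step 3 equals state from step 2 -> cycle length 1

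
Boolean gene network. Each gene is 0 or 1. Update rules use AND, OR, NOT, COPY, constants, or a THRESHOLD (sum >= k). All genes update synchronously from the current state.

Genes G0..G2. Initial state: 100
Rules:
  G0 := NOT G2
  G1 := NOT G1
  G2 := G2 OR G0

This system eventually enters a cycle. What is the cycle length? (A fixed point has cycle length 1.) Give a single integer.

Answer: 2

Derivation:
Step 0: 100
Step 1: G0=NOT G2=NOT 0=1 G1=NOT G1=NOT 0=1 G2=G2|G0=0|1=1 -> 111
Step 2: G0=NOT G2=NOT 1=0 G1=NOT G1=NOT 1=0 G2=G2|G0=1|1=1 -> 001
Step 3: G0=NOT G2=NOT 1=0 G1=NOT G1=NOT 0=1 G2=G2|G0=1|0=1 -> 011
Step 4: G0=NOT G2=NOT 1=0 G1=NOT G1=NOT 1=0 G2=G2|G0=1|0=1 -> 001
State from step 4 equals state from step 2 -> cycle length 2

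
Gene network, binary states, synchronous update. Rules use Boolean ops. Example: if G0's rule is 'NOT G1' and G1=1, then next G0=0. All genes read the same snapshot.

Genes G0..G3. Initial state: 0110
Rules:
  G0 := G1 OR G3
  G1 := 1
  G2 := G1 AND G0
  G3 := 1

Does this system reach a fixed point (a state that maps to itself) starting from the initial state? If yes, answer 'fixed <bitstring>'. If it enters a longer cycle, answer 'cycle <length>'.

Answer: fixed 1111

Derivation:
Step 0: 0110
Step 1: G0=G1|G3=1|0=1 G1=1(const) G2=G1&G0=1&0=0 G3=1(const) -> 1101
Step 2: G0=G1|G3=1|1=1 G1=1(const) G2=G1&G0=1&1=1 G3=1(const) -> 1111
Step 3: G0=G1|G3=1|1=1 G1=1(const) G2=G1&G0=1&1=1 G3=1(const) -> 1111
Fixed point reached at step 2: 1111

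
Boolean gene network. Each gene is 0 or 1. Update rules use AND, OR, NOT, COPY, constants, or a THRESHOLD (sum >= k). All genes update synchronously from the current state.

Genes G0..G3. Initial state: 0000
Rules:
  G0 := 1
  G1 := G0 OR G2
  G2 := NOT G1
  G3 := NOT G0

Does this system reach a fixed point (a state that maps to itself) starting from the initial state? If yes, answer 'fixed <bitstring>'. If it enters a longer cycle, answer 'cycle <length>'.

Answer: fixed 1100

Derivation:
Step 0: 0000
Step 1: G0=1(const) G1=G0|G2=0|0=0 G2=NOT G1=NOT 0=1 G3=NOT G0=NOT 0=1 -> 1011
Step 2: G0=1(const) G1=G0|G2=1|1=1 G2=NOT G1=NOT 0=1 G3=NOT G0=NOT 1=0 -> 1110
Step 3: G0=1(const) G1=G0|G2=1|1=1 G2=NOT G1=NOT 1=0 G3=NOT G0=NOT 1=0 -> 1100
Step 4: G0=1(const) G1=G0|G2=1|0=1 G2=NOT G1=NOT 1=0 G3=NOT G0=NOT 1=0 -> 1100
Fixed point reached at step 3: 1100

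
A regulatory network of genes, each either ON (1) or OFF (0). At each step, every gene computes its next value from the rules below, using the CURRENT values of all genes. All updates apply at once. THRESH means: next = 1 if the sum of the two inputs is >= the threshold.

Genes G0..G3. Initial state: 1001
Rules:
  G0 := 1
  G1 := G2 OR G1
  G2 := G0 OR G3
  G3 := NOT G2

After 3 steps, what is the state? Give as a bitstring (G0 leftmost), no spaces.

Step 1: G0=1(const) G1=G2|G1=0|0=0 G2=G0|G3=1|1=1 G3=NOT G2=NOT 0=1 -> 1011
Step 2: G0=1(const) G1=G2|G1=1|0=1 G2=G0|G3=1|1=1 G3=NOT G2=NOT 1=0 -> 1110
Step 3: G0=1(const) G1=G2|G1=1|1=1 G2=G0|G3=1|0=1 G3=NOT G2=NOT 1=0 -> 1110

1110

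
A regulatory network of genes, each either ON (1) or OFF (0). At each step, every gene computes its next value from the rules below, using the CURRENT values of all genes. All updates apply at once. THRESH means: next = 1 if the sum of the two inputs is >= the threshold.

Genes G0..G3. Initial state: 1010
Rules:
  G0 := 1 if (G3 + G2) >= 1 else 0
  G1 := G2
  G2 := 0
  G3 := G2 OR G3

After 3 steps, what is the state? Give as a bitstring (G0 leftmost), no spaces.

Step 1: G0=(0+1>=1)=1 G1=G2=1 G2=0(const) G3=G2|G3=1|0=1 -> 1101
Step 2: G0=(1+0>=1)=1 G1=G2=0 G2=0(const) G3=G2|G3=0|1=1 -> 1001
Step 3: G0=(1+0>=1)=1 G1=G2=0 G2=0(const) G3=G2|G3=0|1=1 -> 1001

1001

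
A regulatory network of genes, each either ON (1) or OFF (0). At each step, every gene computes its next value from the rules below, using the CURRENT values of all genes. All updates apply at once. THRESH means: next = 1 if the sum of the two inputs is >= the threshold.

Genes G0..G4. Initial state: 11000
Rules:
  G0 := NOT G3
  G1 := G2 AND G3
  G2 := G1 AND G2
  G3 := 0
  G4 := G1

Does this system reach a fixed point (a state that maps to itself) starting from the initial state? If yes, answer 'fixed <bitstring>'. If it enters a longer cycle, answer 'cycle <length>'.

Step 0: 11000
Step 1: G0=NOT G3=NOT 0=1 G1=G2&G3=0&0=0 G2=G1&G2=1&0=0 G3=0(const) G4=G1=1 -> 10001
Step 2: G0=NOT G3=NOT 0=1 G1=G2&G3=0&0=0 G2=G1&G2=0&0=0 G3=0(const) G4=G1=0 -> 10000
Step 3: G0=NOT G3=NOT 0=1 G1=G2&G3=0&0=0 G2=G1&G2=0&0=0 G3=0(const) G4=G1=0 -> 10000
Fixed point reached at step 2: 10000

Answer: fixed 10000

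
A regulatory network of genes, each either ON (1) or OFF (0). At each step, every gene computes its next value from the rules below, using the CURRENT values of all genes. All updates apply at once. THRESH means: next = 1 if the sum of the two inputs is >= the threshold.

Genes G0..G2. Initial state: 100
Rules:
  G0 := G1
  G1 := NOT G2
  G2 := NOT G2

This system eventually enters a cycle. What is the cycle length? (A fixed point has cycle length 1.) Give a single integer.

Step 0: 100
Step 1: G0=G1=0 G1=NOT G2=NOT 0=1 G2=NOT G2=NOT 0=1 -> 011
Step 2: G0=G1=1 G1=NOT G2=NOT 1=0 G2=NOT G2=NOT 1=0 -> 100
State from step 2 equals state from step 0 -> cycle length 2

Answer: 2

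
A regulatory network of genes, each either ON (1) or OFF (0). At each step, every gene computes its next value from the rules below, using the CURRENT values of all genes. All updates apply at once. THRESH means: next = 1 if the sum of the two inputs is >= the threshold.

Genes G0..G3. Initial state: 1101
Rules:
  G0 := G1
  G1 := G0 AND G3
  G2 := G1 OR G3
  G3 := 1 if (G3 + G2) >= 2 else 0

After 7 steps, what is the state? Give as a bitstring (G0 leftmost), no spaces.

Step 1: G0=G1=1 G1=G0&G3=1&1=1 G2=G1|G3=1|1=1 G3=(1+0>=2)=0 -> 1110
Step 2: G0=G1=1 G1=G0&G3=1&0=0 G2=G1|G3=1|0=1 G3=(0+1>=2)=0 -> 1010
Step 3: G0=G1=0 G1=G0&G3=1&0=0 G2=G1|G3=0|0=0 G3=(0+1>=2)=0 -> 0000
Step 4: G0=G1=0 G1=G0&G3=0&0=0 G2=G1|G3=0|0=0 G3=(0+0>=2)=0 -> 0000
Step 5: G0=G1=0 G1=G0&G3=0&0=0 G2=G1|G3=0|0=0 G3=(0+0>=2)=0 -> 0000
Step 6: G0=G1=0 G1=G0&G3=0&0=0 G2=G1|G3=0|0=0 G3=(0+0>=2)=0 -> 0000
Step 7: G0=G1=0 G1=G0&G3=0&0=0 G2=G1|G3=0|0=0 G3=(0+0>=2)=0 -> 0000

0000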